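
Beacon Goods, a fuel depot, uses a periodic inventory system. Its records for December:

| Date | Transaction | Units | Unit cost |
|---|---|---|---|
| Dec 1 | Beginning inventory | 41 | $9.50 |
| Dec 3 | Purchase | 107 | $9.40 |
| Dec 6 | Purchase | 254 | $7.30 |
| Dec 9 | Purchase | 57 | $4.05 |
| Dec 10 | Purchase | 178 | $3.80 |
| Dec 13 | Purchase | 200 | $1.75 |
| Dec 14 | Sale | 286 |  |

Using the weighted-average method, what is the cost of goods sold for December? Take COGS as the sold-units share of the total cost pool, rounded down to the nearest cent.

Dec 14, sell 286: 286/837 × $4,506.75 → $1,539.94
Ending inventory (cost pool remaining) = $2,966.81

COGS = $1,539.94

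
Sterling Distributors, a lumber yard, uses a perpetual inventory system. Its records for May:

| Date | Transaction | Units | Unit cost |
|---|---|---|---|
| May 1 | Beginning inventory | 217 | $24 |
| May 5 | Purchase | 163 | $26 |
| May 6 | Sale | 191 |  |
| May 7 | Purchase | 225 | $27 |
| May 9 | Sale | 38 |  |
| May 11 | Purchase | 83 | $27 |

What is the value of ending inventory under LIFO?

May 6, 191 sold [LIFO — newest first]: 163 @ $26 + 28 @ $24 = $4,910
May 9, 38 sold [LIFO — newest first]: 38 @ $27 = $1,026
Total COGS = $4,910 + $1,026 = $5,936
Ending inventory: 189 @ $24 + 187 @ $27 + 83 @ $27 = $11,826
Check: goods available $17,762 = COGS $5,936 + ending $11,826

Ending inventory = $11,826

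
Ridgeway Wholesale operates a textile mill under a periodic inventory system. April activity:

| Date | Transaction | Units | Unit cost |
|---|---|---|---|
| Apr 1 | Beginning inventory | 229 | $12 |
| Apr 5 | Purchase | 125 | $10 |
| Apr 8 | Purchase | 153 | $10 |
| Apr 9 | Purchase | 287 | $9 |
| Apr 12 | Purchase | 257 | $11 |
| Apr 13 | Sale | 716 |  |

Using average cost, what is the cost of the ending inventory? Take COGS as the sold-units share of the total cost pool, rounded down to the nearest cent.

Apr 13, sell 716: 716/1051 × $10,938.00 → $7,451.57
Ending inventory (cost pool remaining) = $3,486.43

Ending inventory = $3,486.43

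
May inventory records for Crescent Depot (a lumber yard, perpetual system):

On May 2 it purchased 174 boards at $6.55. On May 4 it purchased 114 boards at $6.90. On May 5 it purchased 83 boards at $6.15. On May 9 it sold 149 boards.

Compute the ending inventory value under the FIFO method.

Ending inventory = $1,460.80

May 9, 149 sold [FIFO — oldest first]: 149 @ $6.55 = $975.95
Ending inventory: 25 @ $6.55 + 114 @ $6.90 + 83 @ $6.15 = $1,460.80
Check: goods available $2,436.75 = COGS $975.95 + ending $1,460.80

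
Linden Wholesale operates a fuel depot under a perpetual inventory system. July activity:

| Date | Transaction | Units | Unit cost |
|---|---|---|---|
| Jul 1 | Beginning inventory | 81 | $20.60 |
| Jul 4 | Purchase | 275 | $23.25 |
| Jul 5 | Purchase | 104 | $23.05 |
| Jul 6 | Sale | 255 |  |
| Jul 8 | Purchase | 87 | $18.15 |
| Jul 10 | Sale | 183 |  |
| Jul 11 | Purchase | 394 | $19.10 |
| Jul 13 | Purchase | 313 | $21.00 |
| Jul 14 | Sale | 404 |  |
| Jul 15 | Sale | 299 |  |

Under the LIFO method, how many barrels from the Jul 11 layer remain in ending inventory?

Jul 6, 255 sold [LIFO — newest first]: 104 @ $23.05 + 151 @ $23.25 = $5,907.95
Jul 10, 183 sold [LIFO — newest first]: 87 @ $18.15 + 96 @ $23.25 = $3,811.05
Jul 14, 404 sold [LIFO — newest first]: 313 @ $21.00 + 91 @ $19.10 = $8,311.10
Jul 15, 299 sold [LIFO — newest first]: 299 @ $19.10 = $5,710.90
Total COGS = $5,907.95 + $3,811.05 + $8,311.10 + $5,710.90 = $23,741.00
Ending inventory: 81 @ $20.60 + 28 @ $23.25 + 4 @ $19.10 = $2,396.00
Check: goods available $26,137.00 = COGS $23,741.00 + ending $2,396.00

4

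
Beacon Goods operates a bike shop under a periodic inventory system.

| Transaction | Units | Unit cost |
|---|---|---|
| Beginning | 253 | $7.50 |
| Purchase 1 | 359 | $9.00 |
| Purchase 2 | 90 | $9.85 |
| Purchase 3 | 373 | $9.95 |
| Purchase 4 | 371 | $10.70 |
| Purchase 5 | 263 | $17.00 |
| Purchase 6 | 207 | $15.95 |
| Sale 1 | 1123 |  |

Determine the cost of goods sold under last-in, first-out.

Sale 1 (1123) [LIFO — newest first]: 207 @ $15.95 + 263 @ $17.00 + 371 @ $10.70 + 282 @ $9.95 = $14,548.25
Ending inventory: 253 @ $7.50 + 359 @ $9.00 + 90 @ $9.85 + 91 @ $9.95 = $6,920.45
Check: goods available $21,468.70 = COGS $14,548.25 + ending $6,920.45

COGS = $14,548.25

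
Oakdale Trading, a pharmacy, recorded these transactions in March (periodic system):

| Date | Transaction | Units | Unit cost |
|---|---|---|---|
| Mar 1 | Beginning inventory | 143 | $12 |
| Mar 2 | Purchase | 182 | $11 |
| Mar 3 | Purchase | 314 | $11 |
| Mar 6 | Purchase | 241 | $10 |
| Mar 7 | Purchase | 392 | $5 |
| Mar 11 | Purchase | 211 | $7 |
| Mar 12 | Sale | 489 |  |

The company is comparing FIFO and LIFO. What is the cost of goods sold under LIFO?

COGS = $2,867

FIFO COGS: 143 @ $12 + 182 @ $11 + 164 @ $11 = $5,522
LIFO COGS: 211 @ $7 + 278 @ $5 = $2,867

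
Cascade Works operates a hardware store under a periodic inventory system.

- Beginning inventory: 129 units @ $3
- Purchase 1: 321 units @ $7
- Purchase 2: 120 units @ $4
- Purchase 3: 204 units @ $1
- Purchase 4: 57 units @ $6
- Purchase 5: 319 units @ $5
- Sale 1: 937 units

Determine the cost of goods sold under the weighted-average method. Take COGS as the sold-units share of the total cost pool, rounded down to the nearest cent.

Sale 1, sell 937: 937/1150 × $5,255.00 → $4,281.68
Ending inventory (cost pool remaining) = $973.32
Check: goods available $5,255.00 = COGS $4,281.68 + ending $973.32

COGS = $4,281.68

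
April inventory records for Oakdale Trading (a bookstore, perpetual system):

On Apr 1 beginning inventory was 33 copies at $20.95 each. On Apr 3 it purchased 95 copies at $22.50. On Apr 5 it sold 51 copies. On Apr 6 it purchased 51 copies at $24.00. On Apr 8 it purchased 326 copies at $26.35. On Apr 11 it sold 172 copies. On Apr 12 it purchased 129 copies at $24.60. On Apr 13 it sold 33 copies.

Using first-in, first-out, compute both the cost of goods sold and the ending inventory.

Apr 5, 51 sold [FIFO — oldest first]: 33 @ $20.95 + 18 @ $22.50 = $1,096.35
Apr 11, 172 sold [FIFO — oldest first]: 77 @ $22.50 + 51 @ $24.00 + 44 @ $26.35 = $4,115.90
Apr 13, 33 sold [FIFO — oldest first]: 33 @ $26.35 = $869.55
Total COGS = $1,096.35 + $4,115.90 + $869.55 = $6,081.80
Ending inventory: 249 @ $26.35 + 129 @ $24.60 = $9,734.55
Check: goods available $15,816.35 = COGS $6,081.80 + ending $9,734.55

COGS = $6,081.80; ending inventory = $9,734.55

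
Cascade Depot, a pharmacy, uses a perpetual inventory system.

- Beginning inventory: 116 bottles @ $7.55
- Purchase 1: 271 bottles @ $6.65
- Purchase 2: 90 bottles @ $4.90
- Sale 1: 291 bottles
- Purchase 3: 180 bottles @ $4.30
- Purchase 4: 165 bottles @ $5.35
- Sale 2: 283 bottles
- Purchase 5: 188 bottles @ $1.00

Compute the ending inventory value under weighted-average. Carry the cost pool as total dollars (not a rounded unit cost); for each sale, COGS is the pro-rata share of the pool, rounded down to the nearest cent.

Ending inventory = $1,529.80

After Beginning: 116 on hand, pool $875.80 (≈ $7.5500 each)
After Purchase 1: 387 on hand, pool $2,677.95 (≈ $6.9198 each)
After Purchase 2: 477 on hand, pool $3,118.95 (≈ $6.5387 each)
Sale 1, sell 291: 291/477 × $3,118.95 → $1,902.75
After Purchase 3: 366 on hand, pool $1,990.20 (≈ $5.4377 each)
After Purchase 4: 531 on hand, pool $2,872.95 (≈ $5.4105 each)
Sale 2, sell 283: 283/531 × $2,872.95 → $1,531.15
After Purchase 5: 436 on hand, pool $1,529.80 (≈ $3.5087 each)
Total COGS = $1,902.75 + $1,531.15 = $3,433.90
Ending inventory (cost pool remaining) = $1,529.80
Check: goods available $4,963.70 = COGS $3,433.90 + ending $1,529.80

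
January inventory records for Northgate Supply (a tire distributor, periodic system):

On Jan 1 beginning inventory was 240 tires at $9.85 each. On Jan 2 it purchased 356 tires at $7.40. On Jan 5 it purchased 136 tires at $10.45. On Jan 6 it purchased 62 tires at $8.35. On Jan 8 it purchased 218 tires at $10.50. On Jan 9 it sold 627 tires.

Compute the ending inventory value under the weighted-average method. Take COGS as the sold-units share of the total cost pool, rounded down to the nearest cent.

Jan 9, sell 627: 627/1012 × $9,226.30 → $5,716.29
Ending inventory (cost pool remaining) = $3,510.01
Check: goods available $9,226.30 = COGS $5,716.29 + ending $3,510.01

Ending inventory = $3,510.01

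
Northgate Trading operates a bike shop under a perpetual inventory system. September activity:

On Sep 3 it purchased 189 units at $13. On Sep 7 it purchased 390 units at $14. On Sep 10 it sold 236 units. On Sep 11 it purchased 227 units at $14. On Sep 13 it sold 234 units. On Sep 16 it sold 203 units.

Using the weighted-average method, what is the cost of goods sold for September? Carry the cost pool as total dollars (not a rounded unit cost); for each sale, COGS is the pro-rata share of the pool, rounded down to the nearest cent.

COGS = $9,259.12

After Sep 3: 189 on hand, pool $2,457.00 (≈ $13.0000 each)
After Sep 7: 579 on hand, pool $7,917.00 (≈ $13.6736 each)
Sep 10, sell 236: 236/579 × $7,917.00 → $3,226.96
After Sep 11: 570 on hand, pool $7,868.04 (≈ $13.8036 each)
Sep 13, sell 234: 234/570 × $7,868.04 → $3,230.03
Sep 16, sell 203: 203/336 × $4,638.01 → $2,802.13
Total COGS = $3,226.96 + $3,230.03 + $2,802.13 = $9,259.12
Ending inventory (cost pool remaining) = $1,835.88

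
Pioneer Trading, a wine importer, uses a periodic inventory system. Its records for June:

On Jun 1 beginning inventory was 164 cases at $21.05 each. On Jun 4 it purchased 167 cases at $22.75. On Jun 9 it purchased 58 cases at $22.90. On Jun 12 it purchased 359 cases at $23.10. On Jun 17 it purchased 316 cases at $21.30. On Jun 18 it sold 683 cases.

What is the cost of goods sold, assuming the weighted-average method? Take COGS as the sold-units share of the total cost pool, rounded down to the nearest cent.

COGS = $15,151.39

Jun 18, sell 683: 683/1064 × $23,603.35 → $15,151.39
Ending inventory (cost pool remaining) = $8,451.96
Check: goods available $23,603.35 = COGS $15,151.39 + ending $8,451.96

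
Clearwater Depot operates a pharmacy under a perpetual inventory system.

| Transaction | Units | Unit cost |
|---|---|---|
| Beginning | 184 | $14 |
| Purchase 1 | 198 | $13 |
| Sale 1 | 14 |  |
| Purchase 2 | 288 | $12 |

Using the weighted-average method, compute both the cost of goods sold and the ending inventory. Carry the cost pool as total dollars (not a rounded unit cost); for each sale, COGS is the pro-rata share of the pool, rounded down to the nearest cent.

After Beginning: 184 on hand, pool $2,576.00 (≈ $14.0000 each)
After Purchase 1: 382 on hand, pool $5,150.00 (≈ $13.4817 each)
Sale 1, sell 14: 14/382 × $5,150.00 → $188.74
After Purchase 2: 656 on hand, pool $8,417.26 (≈ $12.8312 each)
Ending inventory (cost pool remaining) = $8,417.26
Check: goods available $8,606.00 = COGS $188.74 + ending $8,417.26

COGS = $188.74; ending inventory = $8,417.26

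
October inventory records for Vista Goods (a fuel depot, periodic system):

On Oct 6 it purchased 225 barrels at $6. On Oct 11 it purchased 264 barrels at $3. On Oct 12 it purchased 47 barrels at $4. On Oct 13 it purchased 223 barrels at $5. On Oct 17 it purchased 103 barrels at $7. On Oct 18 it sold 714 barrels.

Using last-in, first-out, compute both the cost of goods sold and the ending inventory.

COGS = $3,278; ending inventory = $888

Oct 18, 714 sold [LIFO — newest first]: 103 @ $7 + 223 @ $5 + 47 @ $4 + 264 @ $3 + 77 @ $6 = $3,278
Ending inventory: 148 @ $6 = $888
Check: goods available $4,166 = COGS $3,278 + ending $888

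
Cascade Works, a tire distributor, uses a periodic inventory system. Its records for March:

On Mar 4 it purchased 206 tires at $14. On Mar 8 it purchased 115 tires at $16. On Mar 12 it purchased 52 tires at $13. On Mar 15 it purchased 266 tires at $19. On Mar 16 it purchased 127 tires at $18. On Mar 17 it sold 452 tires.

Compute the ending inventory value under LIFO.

Ending inventory = $4,612

Mar 17, 452 sold [LIFO — newest first]: 127 @ $18 + 266 @ $19 + 52 @ $13 + 7 @ $16 = $8,128
Ending inventory: 206 @ $14 + 108 @ $16 = $4,612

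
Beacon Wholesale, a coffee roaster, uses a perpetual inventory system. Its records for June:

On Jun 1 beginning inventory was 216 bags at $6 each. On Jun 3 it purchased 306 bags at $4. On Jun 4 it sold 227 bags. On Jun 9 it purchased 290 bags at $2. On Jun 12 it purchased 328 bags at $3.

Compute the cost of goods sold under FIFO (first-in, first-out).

Jun 4, 227 sold [FIFO — oldest first]: 216 @ $6 + 11 @ $4 = $1,340
Ending inventory: 295 @ $4 + 290 @ $2 + 328 @ $3 = $2,744

COGS = $1,340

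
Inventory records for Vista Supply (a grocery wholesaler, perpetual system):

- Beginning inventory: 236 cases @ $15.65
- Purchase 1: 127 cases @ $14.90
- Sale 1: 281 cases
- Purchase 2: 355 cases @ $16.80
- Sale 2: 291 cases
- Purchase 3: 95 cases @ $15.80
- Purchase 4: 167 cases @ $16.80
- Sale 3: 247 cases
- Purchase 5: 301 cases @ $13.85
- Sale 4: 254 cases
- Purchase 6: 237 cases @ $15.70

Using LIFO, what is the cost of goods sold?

COGS = $16,778.70

Sale 1 (281) [LIFO — newest first]: 127 @ $14.90 + 154 @ $15.65 = $4,302.40
Sale 2 (291) [LIFO — newest first]: 291 @ $16.80 = $4,888.80
Sale 3 (247) [LIFO — newest first]: 167 @ $16.80 + 80 @ $15.80 = $4,069.60
Sale 4 (254) [LIFO — newest first]: 254 @ $13.85 = $3,517.90
Total COGS = $4,302.40 + $4,888.80 + $4,069.60 + $3,517.90 = $16,778.70
Ending inventory: 82 @ $15.65 + 64 @ $16.80 + 15 @ $15.80 + 47 @ $13.85 + 237 @ $15.70 = $6,967.35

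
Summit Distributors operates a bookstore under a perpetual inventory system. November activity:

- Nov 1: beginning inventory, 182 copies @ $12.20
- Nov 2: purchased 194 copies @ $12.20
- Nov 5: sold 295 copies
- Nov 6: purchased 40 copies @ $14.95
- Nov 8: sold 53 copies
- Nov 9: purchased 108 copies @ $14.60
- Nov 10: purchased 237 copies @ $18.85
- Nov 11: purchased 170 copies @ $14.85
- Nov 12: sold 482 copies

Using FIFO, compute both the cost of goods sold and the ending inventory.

Nov 5, 295 sold [FIFO — oldest first]: 182 @ $12.20 + 113 @ $12.20 = $3,599.00
Nov 8, 53 sold [FIFO — oldest first]: 53 @ $12.20 = $646.60
Nov 12, 482 sold [FIFO — oldest first]: 28 @ $12.20 + 40 @ $14.95 + 108 @ $14.60 + 237 @ $18.85 + 69 @ $14.85 = $8,008.50
Total COGS = $3,599.00 + $646.60 + $8,008.50 = $12,254.10
Ending inventory: 101 @ $14.85 = $1,499.85

COGS = $12,254.10; ending inventory = $1,499.85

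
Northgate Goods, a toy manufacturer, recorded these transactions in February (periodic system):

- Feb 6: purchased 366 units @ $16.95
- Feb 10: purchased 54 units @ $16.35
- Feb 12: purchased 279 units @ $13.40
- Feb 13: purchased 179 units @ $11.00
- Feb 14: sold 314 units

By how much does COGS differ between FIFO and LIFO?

$1,544.30

FIFO COGS: 314 @ $16.95 = $5,322.30
LIFO COGS: 179 @ $11.00 + 135 @ $13.40 = $3,778.00
Difference = |$5,322.30 − $3,778.00| = $1,544.30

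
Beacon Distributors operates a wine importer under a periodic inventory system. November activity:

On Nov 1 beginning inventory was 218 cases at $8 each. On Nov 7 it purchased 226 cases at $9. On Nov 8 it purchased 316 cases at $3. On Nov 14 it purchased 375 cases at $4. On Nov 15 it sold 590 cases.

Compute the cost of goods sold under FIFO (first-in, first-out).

COGS = $4,216

Nov 15, 590 sold [FIFO — oldest first]: 218 @ $8 + 226 @ $9 + 146 @ $3 = $4,216
Ending inventory: 170 @ $3 + 375 @ $4 = $2,010
Check: goods available $6,226 = COGS $4,216 + ending $2,010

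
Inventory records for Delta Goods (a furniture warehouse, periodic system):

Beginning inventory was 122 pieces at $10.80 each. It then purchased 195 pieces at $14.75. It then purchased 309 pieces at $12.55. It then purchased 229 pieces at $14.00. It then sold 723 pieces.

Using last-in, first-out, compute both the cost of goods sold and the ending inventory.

COGS = $9,812.70; ending inventory = $1,465.10

Sale 1 (723) [LIFO — newest first]: 229 @ $14.00 + 309 @ $12.55 + 185 @ $14.75 = $9,812.70
Ending inventory: 122 @ $10.80 + 10 @ $14.75 = $1,465.10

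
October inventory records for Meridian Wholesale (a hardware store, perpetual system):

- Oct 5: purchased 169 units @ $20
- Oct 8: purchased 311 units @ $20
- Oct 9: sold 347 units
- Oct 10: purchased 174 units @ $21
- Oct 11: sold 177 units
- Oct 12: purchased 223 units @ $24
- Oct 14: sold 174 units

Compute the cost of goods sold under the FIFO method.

COGS = $14,310

Oct 9, 347 sold [FIFO — oldest first]: 169 @ $20 + 178 @ $20 = $6,940
Oct 11, 177 sold [FIFO — oldest first]: 133 @ $20 + 44 @ $21 = $3,584
Oct 14, 174 sold [FIFO — oldest first]: 130 @ $21 + 44 @ $24 = $3,786
Total COGS = $6,940 + $3,584 + $3,786 = $14,310
Ending inventory: 179 @ $24 = $4,296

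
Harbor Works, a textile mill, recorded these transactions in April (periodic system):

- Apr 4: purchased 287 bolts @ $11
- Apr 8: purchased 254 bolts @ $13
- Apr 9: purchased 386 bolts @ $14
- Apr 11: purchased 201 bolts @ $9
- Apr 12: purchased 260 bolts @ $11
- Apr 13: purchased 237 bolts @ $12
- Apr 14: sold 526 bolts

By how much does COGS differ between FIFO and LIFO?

$299

FIFO COGS: 287 @ $11 + 239 @ $13 = $6,264
LIFO COGS: 237 @ $12 + 260 @ $11 + 29 @ $9 = $5,965
Difference = |$6,264 − $5,965| = $299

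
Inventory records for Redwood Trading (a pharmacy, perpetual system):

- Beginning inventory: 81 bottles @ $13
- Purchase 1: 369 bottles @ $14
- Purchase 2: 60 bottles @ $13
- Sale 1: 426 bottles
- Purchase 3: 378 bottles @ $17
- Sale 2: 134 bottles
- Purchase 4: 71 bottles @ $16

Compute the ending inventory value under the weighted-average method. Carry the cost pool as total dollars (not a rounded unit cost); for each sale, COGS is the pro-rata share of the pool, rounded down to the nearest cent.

Ending inventory = $6,516.61

After Beginning: 81 on hand, pool $1,053.00 (≈ $13.0000 each)
After Purchase 1: 450 on hand, pool $6,219.00 (≈ $13.8200 each)
After Purchase 2: 510 on hand, pool $6,999.00 (≈ $13.7235 each)
Sale 1, sell 426: 426/510 × $6,999.00 → $5,846.22
After Purchase 3: 462 on hand, pool $7,578.78 (≈ $16.4043 each)
Sale 2, sell 134: 134/462 × $7,578.78 → $2,198.17
After Purchase 4: 399 on hand, pool $6,516.61 (≈ $16.3324 each)
Total COGS = $5,846.22 + $2,198.17 = $8,044.39
Ending inventory (cost pool remaining) = $6,516.61
Check: goods available $14,561.00 = COGS $8,044.39 + ending $6,516.61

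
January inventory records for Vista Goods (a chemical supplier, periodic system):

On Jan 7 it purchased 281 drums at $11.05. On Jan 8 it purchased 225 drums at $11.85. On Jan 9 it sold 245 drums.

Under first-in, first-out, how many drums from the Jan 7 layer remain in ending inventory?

36

Jan 9, 245 sold [FIFO — oldest first]: 245 @ $11.05 = $2,707.25
Ending inventory: 36 @ $11.05 + 225 @ $11.85 = $3,064.05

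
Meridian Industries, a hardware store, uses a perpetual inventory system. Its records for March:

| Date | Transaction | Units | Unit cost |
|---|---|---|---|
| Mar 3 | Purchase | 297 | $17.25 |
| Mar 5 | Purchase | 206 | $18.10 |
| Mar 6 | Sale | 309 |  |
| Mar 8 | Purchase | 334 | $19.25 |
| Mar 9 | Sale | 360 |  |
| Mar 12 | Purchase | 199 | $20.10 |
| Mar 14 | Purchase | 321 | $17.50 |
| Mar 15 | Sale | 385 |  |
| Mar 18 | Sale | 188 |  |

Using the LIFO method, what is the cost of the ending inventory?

Ending inventory = $1,983.75

Mar 6, 309 sold [LIFO — newest first]: 206 @ $18.10 + 103 @ $17.25 = $5,505.35
Mar 9, 360 sold [LIFO — newest first]: 334 @ $19.25 + 26 @ $17.25 = $6,878.00
Mar 15, 385 sold [LIFO — newest first]: 321 @ $17.50 + 64 @ $20.10 = $6,903.90
Mar 18, 188 sold [LIFO — newest first]: 135 @ $20.10 + 53 @ $17.25 = $3,627.75
Total COGS = $5,505.35 + $6,878.00 + $6,903.90 + $3,627.75 = $22,915.00
Ending inventory: 115 @ $17.25 = $1,983.75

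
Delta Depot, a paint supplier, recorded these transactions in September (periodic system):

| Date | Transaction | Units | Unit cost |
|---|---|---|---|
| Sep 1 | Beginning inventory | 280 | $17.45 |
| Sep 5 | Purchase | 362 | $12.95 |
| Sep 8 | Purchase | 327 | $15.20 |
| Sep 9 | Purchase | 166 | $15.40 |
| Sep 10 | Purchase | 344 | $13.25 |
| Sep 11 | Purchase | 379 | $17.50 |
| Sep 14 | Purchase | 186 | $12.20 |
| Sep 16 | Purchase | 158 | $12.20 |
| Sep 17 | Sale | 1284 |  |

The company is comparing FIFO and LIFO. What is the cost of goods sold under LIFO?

FIFO COGS: 280 @ $17.45 + 362 @ $12.95 + 327 @ $15.20 + 166 @ $15.40 + 149 @ $13.25 = $19,074.95
LIFO COGS: 158 @ $12.20 + 186 @ $12.20 + 379 @ $17.50 + 344 @ $13.25 + 166 @ $15.40 + 51 @ $15.20 = $18,718.90

COGS = $18,718.90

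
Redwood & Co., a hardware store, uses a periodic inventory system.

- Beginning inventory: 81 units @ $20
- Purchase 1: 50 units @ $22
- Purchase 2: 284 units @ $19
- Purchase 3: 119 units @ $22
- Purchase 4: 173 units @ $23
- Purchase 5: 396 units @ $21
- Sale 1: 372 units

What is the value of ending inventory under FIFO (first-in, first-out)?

Sale 1 (372) [FIFO — oldest first]: 81 @ $20 + 50 @ $22 + 241 @ $19 = $7,299
Ending inventory: 43 @ $19 + 119 @ $22 + 173 @ $23 + 396 @ $21 = $15,730

Ending inventory = $15,730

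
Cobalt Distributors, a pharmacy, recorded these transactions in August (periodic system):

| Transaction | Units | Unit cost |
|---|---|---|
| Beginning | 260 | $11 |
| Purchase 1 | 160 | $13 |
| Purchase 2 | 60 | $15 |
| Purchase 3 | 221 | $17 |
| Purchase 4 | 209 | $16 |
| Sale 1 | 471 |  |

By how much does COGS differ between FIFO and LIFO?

FIFO COGS: 260 @ $11 + 160 @ $13 + 51 @ $15 = $5,705
LIFO COGS: 209 @ $16 + 221 @ $17 + 41 @ $15 = $7,716
Difference = |$5,705 − $7,716| = $2,011

$2,011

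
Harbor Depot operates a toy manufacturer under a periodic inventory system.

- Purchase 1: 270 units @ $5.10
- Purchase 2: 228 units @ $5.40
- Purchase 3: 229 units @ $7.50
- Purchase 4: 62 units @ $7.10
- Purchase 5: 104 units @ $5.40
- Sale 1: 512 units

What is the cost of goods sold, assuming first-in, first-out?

Sale 1 (512) [FIFO — oldest first]: 270 @ $5.10 + 228 @ $5.40 + 14 @ $7.50 = $2,713.20
Ending inventory: 215 @ $7.50 + 62 @ $7.10 + 104 @ $5.40 = $2,614.30
Check: goods available $5,327.50 = COGS $2,713.20 + ending $2,614.30

COGS = $2,713.20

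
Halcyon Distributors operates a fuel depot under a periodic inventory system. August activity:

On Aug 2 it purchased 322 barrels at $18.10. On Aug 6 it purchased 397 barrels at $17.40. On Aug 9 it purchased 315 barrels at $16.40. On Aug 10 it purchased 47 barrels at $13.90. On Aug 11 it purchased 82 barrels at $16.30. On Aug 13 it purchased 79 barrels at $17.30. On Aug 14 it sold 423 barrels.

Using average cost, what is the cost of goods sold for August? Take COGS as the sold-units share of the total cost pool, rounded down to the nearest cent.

COGS = $7,240.24

Aug 14, sell 423: 423/1242 × $21,258.60 → $7,240.24
Ending inventory (cost pool remaining) = $14,018.36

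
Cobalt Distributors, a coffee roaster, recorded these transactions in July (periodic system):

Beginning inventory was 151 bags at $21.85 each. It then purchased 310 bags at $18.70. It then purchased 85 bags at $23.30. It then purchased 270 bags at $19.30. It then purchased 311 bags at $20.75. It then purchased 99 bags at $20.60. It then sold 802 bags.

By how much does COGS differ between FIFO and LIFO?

FIFO COGS: 151 @ $21.85 + 310 @ $18.70 + 85 @ $23.30 + 256 @ $19.30 = $16,017.65
LIFO COGS: 99 @ $20.60 + 311 @ $20.75 + 270 @ $19.30 + 85 @ $23.30 + 37 @ $18.70 = $16,376.05
Difference = |$16,017.65 − $16,376.05| = $358.40

$358.40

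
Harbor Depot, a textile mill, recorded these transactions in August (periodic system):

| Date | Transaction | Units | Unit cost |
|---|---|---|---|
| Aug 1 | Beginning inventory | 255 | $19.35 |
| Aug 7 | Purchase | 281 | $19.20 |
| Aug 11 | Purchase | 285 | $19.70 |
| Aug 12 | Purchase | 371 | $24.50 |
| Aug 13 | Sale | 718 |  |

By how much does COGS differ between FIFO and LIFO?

FIFO COGS: 255 @ $19.35 + 281 @ $19.20 + 182 @ $19.70 = $13,914.85
LIFO COGS: 371 @ $24.50 + 285 @ $19.70 + 62 @ $19.20 = $15,894.40
Difference = |$13,914.85 − $15,894.40| = $1,979.55

$1,979.55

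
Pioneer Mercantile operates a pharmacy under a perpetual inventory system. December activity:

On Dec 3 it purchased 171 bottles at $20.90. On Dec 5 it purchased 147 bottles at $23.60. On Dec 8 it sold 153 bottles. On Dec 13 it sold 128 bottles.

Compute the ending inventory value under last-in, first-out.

Ending inventory = $773.30

Dec 8, 153 sold [LIFO — newest first]: 147 @ $23.60 + 6 @ $20.90 = $3,594.60
Dec 13, 128 sold [LIFO — newest first]: 128 @ $20.90 = $2,675.20
Total COGS = $3,594.60 + $2,675.20 = $6,269.80
Ending inventory: 37 @ $20.90 = $773.30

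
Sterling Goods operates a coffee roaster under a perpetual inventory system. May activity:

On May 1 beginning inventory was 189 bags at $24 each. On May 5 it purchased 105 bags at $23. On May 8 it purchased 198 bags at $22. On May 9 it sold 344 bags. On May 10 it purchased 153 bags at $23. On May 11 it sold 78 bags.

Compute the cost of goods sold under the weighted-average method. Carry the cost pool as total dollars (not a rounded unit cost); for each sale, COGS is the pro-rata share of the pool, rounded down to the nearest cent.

COGS = $9,699.00

After May 1: 189 on hand, pool $4,536.00 (≈ $24.0000 each)
After May 5: 294 on hand, pool $6,951.00 (≈ $23.6429 each)
After May 8: 492 on hand, pool $11,307.00 (≈ $22.9817 each)
May 9, sell 344: 344/492 × $11,307.00 → $7,905.70
After May 10: 301 on hand, pool $6,920.30 (≈ $22.9910 each)
May 11, sell 78: 78/301 × $6,920.30 → $1,793.30
Total COGS = $7,905.70 + $1,793.30 = $9,699.00
Ending inventory (cost pool remaining) = $5,127.00
Check: goods available $14,826.00 = COGS $9,699.00 + ending $5,127.00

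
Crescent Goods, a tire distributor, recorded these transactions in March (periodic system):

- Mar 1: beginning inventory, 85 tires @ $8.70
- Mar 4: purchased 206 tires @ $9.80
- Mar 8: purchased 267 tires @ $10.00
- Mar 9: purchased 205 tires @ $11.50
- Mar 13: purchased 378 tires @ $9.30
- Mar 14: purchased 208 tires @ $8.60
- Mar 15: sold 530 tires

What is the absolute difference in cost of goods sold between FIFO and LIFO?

$364.90

FIFO COGS: 85 @ $8.70 + 206 @ $9.80 + 239 @ $10.00 = $5,148.30
LIFO COGS: 208 @ $8.60 + 322 @ $9.30 = $4,783.40
Difference = |$5,148.30 − $4,783.40| = $364.90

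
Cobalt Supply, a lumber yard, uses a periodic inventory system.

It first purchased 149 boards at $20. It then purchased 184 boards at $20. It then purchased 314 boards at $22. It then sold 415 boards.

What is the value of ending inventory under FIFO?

Ending inventory = $5,104

Sale 1 (415) [FIFO — oldest first]: 149 @ $20 + 184 @ $20 + 82 @ $22 = $8,464
Ending inventory: 232 @ $22 = $5,104
Check: goods available $13,568 = COGS $8,464 + ending $5,104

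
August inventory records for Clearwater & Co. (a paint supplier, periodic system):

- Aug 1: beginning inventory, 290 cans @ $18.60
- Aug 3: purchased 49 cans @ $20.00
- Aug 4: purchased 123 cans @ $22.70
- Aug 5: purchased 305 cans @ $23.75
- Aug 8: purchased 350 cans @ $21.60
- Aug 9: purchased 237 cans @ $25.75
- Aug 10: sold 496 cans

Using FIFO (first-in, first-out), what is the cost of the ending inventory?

Ending inventory = $20,099.00

Aug 10, 496 sold [FIFO — oldest first]: 290 @ $18.60 + 49 @ $20.00 + 123 @ $22.70 + 34 @ $23.75 = $9,973.60
Ending inventory: 271 @ $23.75 + 350 @ $21.60 + 237 @ $25.75 = $20,099.00
Check: goods available $30,072.60 = COGS $9,973.60 + ending $20,099.00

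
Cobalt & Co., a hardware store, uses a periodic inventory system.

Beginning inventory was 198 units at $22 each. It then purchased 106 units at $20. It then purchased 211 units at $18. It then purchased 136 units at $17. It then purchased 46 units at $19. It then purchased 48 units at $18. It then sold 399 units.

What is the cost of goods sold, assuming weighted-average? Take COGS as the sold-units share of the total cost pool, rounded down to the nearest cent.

COGS = $7,671.51

Sale 1, sell 399: 399/745 × $14,324.00 → $7,671.51
Ending inventory (cost pool remaining) = $6,652.49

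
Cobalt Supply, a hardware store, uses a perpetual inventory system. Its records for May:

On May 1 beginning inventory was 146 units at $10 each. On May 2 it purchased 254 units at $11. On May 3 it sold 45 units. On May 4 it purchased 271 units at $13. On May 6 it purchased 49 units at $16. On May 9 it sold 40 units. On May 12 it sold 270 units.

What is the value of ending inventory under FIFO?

Ending inventory = $4,802

May 3, 45 sold [FIFO — oldest first]: 45 @ $10 = $450
May 9, 40 sold [FIFO — oldest first]: 40 @ $10 = $400
May 12, 270 sold [FIFO — oldest first]: 61 @ $10 + 209 @ $11 = $2,909
Total COGS = $450 + $400 + $2,909 = $3,759
Ending inventory: 45 @ $11 + 271 @ $13 + 49 @ $16 = $4,802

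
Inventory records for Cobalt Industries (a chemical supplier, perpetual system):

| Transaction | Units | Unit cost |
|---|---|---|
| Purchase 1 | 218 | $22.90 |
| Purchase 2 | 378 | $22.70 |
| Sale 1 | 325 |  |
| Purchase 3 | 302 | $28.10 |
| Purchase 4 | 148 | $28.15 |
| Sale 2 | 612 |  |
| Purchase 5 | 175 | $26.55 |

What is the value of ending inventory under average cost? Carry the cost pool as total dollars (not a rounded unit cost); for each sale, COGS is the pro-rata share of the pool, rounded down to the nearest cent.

Ending inventory = $7,492.04

After Purchase 1: 218 on hand, pool $4,992.20 (≈ $22.9000 each)
After Purchase 2: 596 on hand, pool $13,572.80 (≈ $22.7732 each)
Sale 1, sell 325: 325/596 × $13,572.80 → $7,401.27
After Purchase 3: 573 on hand, pool $14,657.73 (≈ $25.5807 each)
After Purchase 4: 721 on hand, pool $18,823.93 (≈ $26.1081 each)
Sale 2, sell 612: 612/721 × $18,823.93 → $15,978.14
After Purchase 5: 284 on hand, pool $7,492.04 (≈ $26.3804 each)
Total COGS = $7,401.27 + $15,978.14 = $23,379.41
Ending inventory (cost pool remaining) = $7,492.04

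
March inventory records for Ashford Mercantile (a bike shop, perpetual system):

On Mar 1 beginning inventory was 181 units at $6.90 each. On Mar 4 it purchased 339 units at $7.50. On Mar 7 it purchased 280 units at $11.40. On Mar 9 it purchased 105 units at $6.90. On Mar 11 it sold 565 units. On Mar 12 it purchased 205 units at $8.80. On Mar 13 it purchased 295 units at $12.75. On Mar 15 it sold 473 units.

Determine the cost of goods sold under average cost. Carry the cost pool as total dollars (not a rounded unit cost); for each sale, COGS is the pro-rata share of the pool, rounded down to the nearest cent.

After Mar 1: 181 on hand, pool $1,248.90 (≈ $6.9000 each)
After Mar 4: 520 on hand, pool $3,791.40 (≈ $7.2912 each)
After Mar 7: 800 on hand, pool $6,983.40 (≈ $8.7293 each)
After Mar 9: 905 on hand, pool $7,707.90 (≈ $8.5170 each)
Mar 11, sell 565: 565/905 × $7,707.90 → $4,812.11
After Mar 12: 545 on hand, pool $4,699.79 (≈ $8.6235 each)
After Mar 13: 840 on hand, pool $8,461.04 (≈ $10.0727 each)
Mar 15, sell 473: 473/840 × $8,461.04 → $4,764.37
Total COGS = $4,812.11 + $4,764.37 = $9,576.48
Ending inventory (cost pool remaining) = $3,696.67

COGS = $9,576.48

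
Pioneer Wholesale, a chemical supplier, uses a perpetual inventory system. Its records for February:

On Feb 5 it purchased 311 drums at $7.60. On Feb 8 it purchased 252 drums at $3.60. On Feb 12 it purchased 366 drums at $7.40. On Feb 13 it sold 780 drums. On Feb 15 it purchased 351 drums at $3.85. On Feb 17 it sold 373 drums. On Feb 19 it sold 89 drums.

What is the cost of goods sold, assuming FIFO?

Feb 13, 780 sold [FIFO — oldest first]: 311 @ $7.60 + 252 @ $3.60 + 217 @ $7.40 = $4,876.60
Feb 17, 373 sold [FIFO — oldest first]: 149 @ $7.40 + 224 @ $3.85 = $1,965.00
Feb 19, 89 sold [FIFO — oldest first]: 89 @ $3.85 = $342.65
Total COGS = $4,876.60 + $1,965.00 + $342.65 = $7,184.25
Ending inventory: 38 @ $3.85 = $146.30
Check: goods available $7,330.55 = COGS $7,184.25 + ending $146.30

COGS = $7,184.25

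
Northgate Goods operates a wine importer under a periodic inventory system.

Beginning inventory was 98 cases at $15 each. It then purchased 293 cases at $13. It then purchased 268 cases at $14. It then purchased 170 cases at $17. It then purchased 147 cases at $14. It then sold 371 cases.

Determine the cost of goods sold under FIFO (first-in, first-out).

COGS = $5,019

Sale 1 (371) [FIFO — oldest first]: 98 @ $15 + 273 @ $13 = $5,019
Ending inventory: 20 @ $13 + 268 @ $14 + 170 @ $17 + 147 @ $14 = $8,960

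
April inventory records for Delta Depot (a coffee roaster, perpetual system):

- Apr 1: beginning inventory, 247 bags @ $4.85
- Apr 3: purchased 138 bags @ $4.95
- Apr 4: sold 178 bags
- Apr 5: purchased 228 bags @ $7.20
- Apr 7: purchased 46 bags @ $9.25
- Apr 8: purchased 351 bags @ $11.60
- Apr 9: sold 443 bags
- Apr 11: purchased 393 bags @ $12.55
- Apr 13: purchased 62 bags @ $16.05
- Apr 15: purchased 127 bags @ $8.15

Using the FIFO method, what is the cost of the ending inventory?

Apr 4, 178 sold [FIFO — oldest first]: 178 @ $4.85 = $863.30
Apr 9, 443 sold [FIFO — oldest first]: 69 @ $4.85 + 138 @ $4.95 + 228 @ $7.20 + 8 @ $9.25 = $2,733.35
Total COGS = $863.30 + $2,733.35 = $3,596.65
Ending inventory: 38 @ $9.25 + 351 @ $11.60 + 393 @ $12.55 + 62 @ $16.05 + 127 @ $8.15 = $11,385.40
Check: goods available $14,982.05 = COGS $3,596.65 + ending $11,385.40

Ending inventory = $11,385.40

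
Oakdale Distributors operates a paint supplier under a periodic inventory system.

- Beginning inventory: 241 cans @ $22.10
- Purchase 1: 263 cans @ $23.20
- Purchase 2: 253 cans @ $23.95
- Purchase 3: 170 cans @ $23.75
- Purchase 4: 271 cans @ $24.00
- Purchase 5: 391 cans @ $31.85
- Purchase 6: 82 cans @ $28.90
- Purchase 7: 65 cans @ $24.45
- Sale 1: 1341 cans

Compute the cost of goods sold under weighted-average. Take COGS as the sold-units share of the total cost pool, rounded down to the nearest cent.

COGS = $34,329.09

Sale 1, sell 1341: 1341/1736 × $44,440.95 → $34,329.09
Ending inventory (cost pool remaining) = $10,111.86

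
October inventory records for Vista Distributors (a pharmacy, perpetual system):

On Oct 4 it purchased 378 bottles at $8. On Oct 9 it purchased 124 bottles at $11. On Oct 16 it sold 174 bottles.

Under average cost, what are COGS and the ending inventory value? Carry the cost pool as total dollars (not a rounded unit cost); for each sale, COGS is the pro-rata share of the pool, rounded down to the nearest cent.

After Oct 4: 378 on hand, pool $3,024.00 (≈ $8.0000 each)
After Oct 9: 502 on hand, pool $4,388.00 (≈ $8.7410 each)
Oct 16, sell 174: 174/502 × $4,388.00 → $1,520.94
Ending inventory (cost pool remaining) = $2,867.06

COGS = $1,520.94; ending inventory = $2,867.06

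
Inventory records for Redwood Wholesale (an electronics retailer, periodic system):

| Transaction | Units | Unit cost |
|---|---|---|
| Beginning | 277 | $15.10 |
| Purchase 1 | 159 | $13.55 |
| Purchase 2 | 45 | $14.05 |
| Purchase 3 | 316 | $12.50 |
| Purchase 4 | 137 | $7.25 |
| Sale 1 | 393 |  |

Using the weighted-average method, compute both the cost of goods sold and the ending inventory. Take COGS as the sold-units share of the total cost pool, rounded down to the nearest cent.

Sale 1, sell 393: 393/934 × $11,912.65 → $5,012.49
Ending inventory (cost pool remaining) = $6,900.16

COGS = $5,012.49; ending inventory = $6,900.16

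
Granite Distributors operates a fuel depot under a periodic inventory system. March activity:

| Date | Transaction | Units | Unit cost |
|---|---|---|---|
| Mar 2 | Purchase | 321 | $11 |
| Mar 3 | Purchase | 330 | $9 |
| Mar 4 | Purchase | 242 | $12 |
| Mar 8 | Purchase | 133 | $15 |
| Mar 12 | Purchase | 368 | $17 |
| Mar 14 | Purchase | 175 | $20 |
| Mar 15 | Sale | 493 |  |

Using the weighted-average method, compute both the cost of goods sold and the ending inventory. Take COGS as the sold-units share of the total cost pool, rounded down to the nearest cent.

Mar 15, sell 493: 493/1569 × $21,156.00 → $6,647.48
Ending inventory (cost pool remaining) = $14,508.52
Check: goods available $21,156.00 = COGS $6,647.48 + ending $14,508.52

COGS = $6,647.48; ending inventory = $14,508.52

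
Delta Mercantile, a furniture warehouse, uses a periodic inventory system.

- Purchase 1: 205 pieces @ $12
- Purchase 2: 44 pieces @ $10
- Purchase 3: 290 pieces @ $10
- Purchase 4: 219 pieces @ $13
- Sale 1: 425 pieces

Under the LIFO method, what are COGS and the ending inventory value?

Sale 1 (425) [LIFO — newest first]: 219 @ $13 + 206 @ $10 = $4,907
Ending inventory: 205 @ $12 + 44 @ $10 + 84 @ $10 = $3,740

COGS = $4,907; ending inventory = $3,740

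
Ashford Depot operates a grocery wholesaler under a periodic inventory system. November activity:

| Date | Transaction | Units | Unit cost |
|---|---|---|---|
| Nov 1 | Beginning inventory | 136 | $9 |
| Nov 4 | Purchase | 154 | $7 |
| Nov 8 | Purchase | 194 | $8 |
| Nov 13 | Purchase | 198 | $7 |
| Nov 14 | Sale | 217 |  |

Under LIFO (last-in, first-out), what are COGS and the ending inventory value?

COGS = $1,538; ending inventory = $3,702

Nov 14, 217 sold [LIFO — newest first]: 198 @ $7 + 19 @ $8 = $1,538
Ending inventory: 136 @ $9 + 154 @ $7 + 175 @ $8 = $3,702
Check: goods available $5,240 = COGS $1,538 + ending $3,702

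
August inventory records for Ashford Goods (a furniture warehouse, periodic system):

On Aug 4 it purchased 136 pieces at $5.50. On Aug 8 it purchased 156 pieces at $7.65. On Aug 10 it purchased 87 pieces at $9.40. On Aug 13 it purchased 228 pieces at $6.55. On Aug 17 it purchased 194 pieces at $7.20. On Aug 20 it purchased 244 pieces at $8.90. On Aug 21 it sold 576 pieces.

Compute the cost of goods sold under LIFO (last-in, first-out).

Aug 21, 576 sold [LIFO — newest first]: 244 @ $8.90 + 194 @ $7.20 + 138 @ $6.55 = $4,472.30
Ending inventory: 136 @ $5.50 + 156 @ $7.65 + 87 @ $9.40 + 90 @ $6.55 = $3,348.70
Check: goods available $7,821.00 = COGS $4,472.30 + ending $3,348.70

COGS = $4,472.30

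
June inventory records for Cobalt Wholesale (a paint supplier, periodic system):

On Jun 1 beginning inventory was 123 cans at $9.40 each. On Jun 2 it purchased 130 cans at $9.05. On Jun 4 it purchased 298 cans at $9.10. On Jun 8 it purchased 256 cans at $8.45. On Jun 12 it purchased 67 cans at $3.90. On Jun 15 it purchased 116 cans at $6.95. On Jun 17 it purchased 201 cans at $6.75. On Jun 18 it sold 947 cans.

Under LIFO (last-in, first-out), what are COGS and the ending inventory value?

COGS = $7,380.70; ending inventory = $2,251.25

Jun 18, 947 sold [LIFO — newest first]: 201 @ $6.75 + 116 @ $6.95 + 67 @ $3.90 + 256 @ $8.45 + 298 @ $9.10 + 9 @ $9.05 = $7,380.70
Ending inventory: 123 @ $9.40 + 121 @ $9.05 = $2,251.25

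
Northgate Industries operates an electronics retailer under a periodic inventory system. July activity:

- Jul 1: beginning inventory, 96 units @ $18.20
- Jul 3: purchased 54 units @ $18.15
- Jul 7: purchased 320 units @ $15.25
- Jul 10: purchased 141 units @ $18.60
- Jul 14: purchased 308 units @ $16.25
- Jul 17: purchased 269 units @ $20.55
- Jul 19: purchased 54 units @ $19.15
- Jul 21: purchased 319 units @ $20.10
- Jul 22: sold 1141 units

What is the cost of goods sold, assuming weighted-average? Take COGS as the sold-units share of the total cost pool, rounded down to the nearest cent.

COGS = $20,619.02

Jul 22, sell 1141: 1141/1561 × $28,208.85 → $20,619.02
Ending inventory (cost pool remaining) = $7,589.83
Check: goods available $28,208.85 = COGS $20,619.02 + ending $7,589.83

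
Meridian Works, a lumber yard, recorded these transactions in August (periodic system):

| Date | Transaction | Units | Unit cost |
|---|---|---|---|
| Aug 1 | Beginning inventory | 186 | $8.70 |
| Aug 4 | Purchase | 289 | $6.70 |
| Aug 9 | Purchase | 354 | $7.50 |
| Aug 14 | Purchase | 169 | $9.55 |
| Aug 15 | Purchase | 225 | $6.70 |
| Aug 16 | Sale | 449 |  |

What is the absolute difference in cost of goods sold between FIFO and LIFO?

$153.65

FIFO COGS: 186 @ $8.70 + 263 @ $6.70 = $3,380.30
LIFO COGS: 225 @ $6.70 + 169 @ $9.55 + 55 @ $7.50 = $3,533.95
Difference = |$3,380.30 − $3,533.95| = $153.65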